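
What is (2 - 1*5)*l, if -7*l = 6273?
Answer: 18819/7 ≈ 2688.4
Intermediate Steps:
l = -6273/7 (l = -⅐*6273 = -6273/7 ≈ -896.14)
(2 - 1*5)*l = (2 - 1*5)*(-6273/7) = (2 - 5)*(-6273/7) = -3*(-6273/7) = 18819/7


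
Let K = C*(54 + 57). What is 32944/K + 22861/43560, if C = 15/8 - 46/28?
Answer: 26798421421/20952360 ≈ 1279.0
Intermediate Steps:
C = 13/56 (C = 15*(⅛) - 46*1/28 = 15/8 - 23/14 = 13/56 ≈ 0.23214)
K = 1443/56 (K = 13*(54 + 57)/56 = (13/56)*111 = 1443/56 ≈ 25.768)
32944/K + 22861/43560 = 32944/(1443/56) + 22861/43560 = 32944*(56/1443) + 22861*(1/43560) = 1844864/1443 + 22861/43560 = 26798421421/20952360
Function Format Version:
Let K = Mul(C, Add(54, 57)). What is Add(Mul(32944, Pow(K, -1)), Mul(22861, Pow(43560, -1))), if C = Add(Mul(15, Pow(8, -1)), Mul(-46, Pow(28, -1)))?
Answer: Rational(26798421421, 20952360) ≈ 1279.0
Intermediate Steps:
C = Rational(13, 56) (C = Add(Mul(15, Rational(1, 8)), Mul(-46, Rational(1, 28))) = Add(Rational(15, 8), Rational(-23, 14)) = Rational(13, 56) ≈ 0.23214)
K = Rational(1443, 56) (K = Mul(Rational(13, 56), Add(54, 57)) = Mul(Rational(13, 56), 111) = Rational(1443, 56) ≈ 25.768)
Add(Mul(32944, Pow(K, -1)), Mul(22861, Pow(43560, -1))) = Add(Mul(32944, Pow(Rational(1443, 56), -1)), Mul(22861, Pow(43560, -1))) = Add(Mul(32944, Rational(56, 1443)), Mul(22861, Rational(1, 43560))) = Add(Rational(1844864, 1443), Rational(22861, 43560)) = Rational(26798421421, 20952360)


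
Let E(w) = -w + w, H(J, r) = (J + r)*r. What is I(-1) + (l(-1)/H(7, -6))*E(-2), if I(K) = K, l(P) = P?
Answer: -1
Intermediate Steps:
H(J, r) = r*(J + r)
E(w) = 0
I(-1) + (l(-1)/H(7, -6))*E(-2) = -1 - 1/((-6*(7 - 6)))*0 = -1 - 1/((-6*1))*0 = -1 - 1/(-6)*0 = -1 - 1*(-⅙)*0 = -1 + (⅙)*0 = -1 + 0 = -1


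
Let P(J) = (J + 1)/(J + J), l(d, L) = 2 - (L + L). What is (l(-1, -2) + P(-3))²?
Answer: 361/9 ≈ 40.111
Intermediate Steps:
l(d, L) = 2 - 2*L
P(J) = (1 + J)/(2*J) (P(J) = (1 + J)/((2*J)) = (1 + J)*(1/(2*J)) = (1 + J)/(2*J))
(l(-1, -2) + P(-3))² = ((2 - 2*(-2)) + (½)*(1 - 3)/(-3))² = ((2 + 4) + (½)*(-⅓)*(-2))² = (6 + ⅓)² = (19/3)² = 361/9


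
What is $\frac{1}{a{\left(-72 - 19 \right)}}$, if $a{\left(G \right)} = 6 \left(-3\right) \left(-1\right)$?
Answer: $\frac{1}{18} \approx 0.055556$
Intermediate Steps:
$a{\left(G \right)} = 18$ ($a{\left(G \right)} = \left(-18\right) \left(-1\right) = 18$)
$\frac{1}{a{\left(-72 - 19 \right)}} = \frac{1}{18}$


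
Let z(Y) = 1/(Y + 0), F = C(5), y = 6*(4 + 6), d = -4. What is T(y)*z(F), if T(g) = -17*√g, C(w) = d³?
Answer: 17*√15/32 ≈ 2.0575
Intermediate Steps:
y = 60 (y = 6*10 = 60)
C(w) = -64 (C(w) = (-4)³ = -64)
F = -64
z(Y) = 1/Y
T(y)*z(F) = -34*√15/(-64) = -34*√15*(-1/64) = 17*√15/32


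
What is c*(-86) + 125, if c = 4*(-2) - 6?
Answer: 1329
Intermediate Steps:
c = -14 (c = -8 - 6 = -14)
c*(-86) + 125 = -14*(-86) + 125 = 1204 + 125 = 1329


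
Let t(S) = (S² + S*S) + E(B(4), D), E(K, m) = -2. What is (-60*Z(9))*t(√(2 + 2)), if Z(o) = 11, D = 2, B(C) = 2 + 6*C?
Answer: -3960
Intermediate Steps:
t(S) = -2 + 2*S² (t(S) = (S² + S*S) - 2 = (S² + S²) - 2 = 2*S² - 2 = -2 + 2*S²)
(-60*Z(9))*t(√(2 + 2)) = (-60*11)*(-2 + 2*(√(2 + 2))²) = -660*(-2 + 2*(√4)²) = -660*(-2 + 2*2²) = -660*(-2 + 2*4) = -660*(-2 + 8) = -660*6 = -3960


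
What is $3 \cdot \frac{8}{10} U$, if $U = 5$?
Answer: $12$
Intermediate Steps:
$3 \cdot \frac{8}{10} U = 3 \cdot \frac{8}{10} \cdot 5 = 3 \cdot 8 \cdot \frac{1}{10} \cdot 5 = 3 \cdot \frac{4}{5} \cdot 5 = \frac{12}{5} \cdot 5 = 12$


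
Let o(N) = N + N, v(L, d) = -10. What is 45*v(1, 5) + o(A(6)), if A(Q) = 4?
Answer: -442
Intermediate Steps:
o(N) = 2*N
45*v(1, 5) + o(A(6)) = 45*(-10) + 2*4 = -450 + 8 = -442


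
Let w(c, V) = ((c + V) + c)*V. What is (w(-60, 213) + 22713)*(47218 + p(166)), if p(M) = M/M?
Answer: 2007846318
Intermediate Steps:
p(M) = 1
w(c, V) = V*(V + 2*c) (w(c, V) = ((V + c) + c)*V = (V + 2*c)*V = V*(V + 2*c))
(w(-60, 213) + 22713)*(47218 + p(166)) = (213*(213 + 2*(-60)) + 22713)*(47218 + 1) = (213*(213 - 120) + 22713)*47219 = (213*93 + 22713)*47219 = (19809 + 22713)*47219 = 42522*47219 = 2007846318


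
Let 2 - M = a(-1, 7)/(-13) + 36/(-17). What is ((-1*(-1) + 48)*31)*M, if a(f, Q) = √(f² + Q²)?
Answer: 106330/17 + 7595*√2/13 ≈ 7080.9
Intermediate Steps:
a(f, Q) = √(Q² + f²)
M = 70/17 + 5*√2/13 (M = 2 - (√(7² + (-1)²)/(-13) + 36/(-17)) = 2 - (√(49 + 1)*(-1/13) + 36*(-1/17)) = 2 - (√50*(-1/13) - 36/17) = 2 - ((5*√2)*(-1/13) - 36/17) = 2 - (-5*√2/13 - 36/17) = 2 - (-36/17 - 5*√2/13) = 2 + (36/17 + 5*√2/13) = 70/17 + 5*√2/13 ≈ 4.6616)
((-1*(-1) + 48)*31)*M = ((-1*(-1) + 48)*31)*(70/17 + 5*√2/13) = ((1 + 48)*31)*(70/17 + 5*√2/13) = (49*31)*(70/17 + 5*√2/13) = 1519*(70/17 + 5*√2/13) = 106330/17 + 7595*√2/13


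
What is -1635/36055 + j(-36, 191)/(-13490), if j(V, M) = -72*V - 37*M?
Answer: 5571599/19455278 ≈ 0.28638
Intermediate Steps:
-1635/36055 + j(-36, 191)/(-13490) = -1635/36055 + (-72*(-36) - 37*191)/(-13490) = -1635*1/36055 + (2592 - 7067)*(-1/13490) = -327/7211 - 4475*(-1/13490) = -327/7211 + 895/2698 = 5571599/19455278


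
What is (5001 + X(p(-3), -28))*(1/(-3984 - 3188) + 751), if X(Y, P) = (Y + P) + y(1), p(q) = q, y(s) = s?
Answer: 26774656041/7172 ≈ 3.7332e+6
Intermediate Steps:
X(Y, P) = 1 + P + Y (X(Y, P) = (Y + P) + 1 = (P + Y) + 1 = 1 + P + Y)
(5001 + X(p(-3), -28))*(1/(-3984 - 3188) + 751) = (5001 + (1 - 28 - 3))*(1/(-3984 - 3188) + 751) = (5001 - 30)*(1/(-7172) + 751) = 4971*(-1/7172 + 751) = 4971*(5386171/7172) = 26774656041/7172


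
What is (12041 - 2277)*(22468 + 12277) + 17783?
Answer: 339267963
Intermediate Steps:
(12041 - 2277)*(22468 + 12277) + 17783 = 9764*34745 + 17783 = 339250180 + 17783 = 339267963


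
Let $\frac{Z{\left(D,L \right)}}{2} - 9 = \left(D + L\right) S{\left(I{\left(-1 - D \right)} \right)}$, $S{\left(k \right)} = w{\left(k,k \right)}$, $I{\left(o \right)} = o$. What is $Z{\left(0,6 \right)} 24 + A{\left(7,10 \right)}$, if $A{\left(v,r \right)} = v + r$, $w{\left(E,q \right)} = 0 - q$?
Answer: $737$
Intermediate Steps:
$w{\left(E,q \right)} = - q$
$S{\left(k \right)} = - k$
$A{\left(v,r \right)} = r + v$
$Z{\left(D,L \right)} = 18 + 2 \left(1 + D\right) \left(D + L\right)$ ($Z{\left(D,L \right)} = 18 + 2 \left(D + L\right) \left(- (-1 - D)\right) = 18 + 2 \left(D + L\right) \left(1 + D\right) = 18 + 2 \left(1 + D\right) \left(D + L\right)$)
$Z{\left(0,6 \right)} 24 + A{\left(7,10 \right)} = \left(18 + 2 \cdot 0 \left(1 + 0\right) + 2 \cdot 6 \left(1 + 0\right)\right) 24 + \left(10 + 7\right) = \left(18 + 2 \cdot 0 \cdot 1 + 2 \cdot 6 \cdot 1\right) 24 + 17 = \left(18 + 0 + 12\right) 24 + 17 = 30 \cdot 24 + 17 = 720 + 17 = 737$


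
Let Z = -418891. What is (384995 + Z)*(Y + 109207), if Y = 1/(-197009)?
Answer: -729264368074352/197009 ≈ -3.7017e+9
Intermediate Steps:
Y = -1/197009 ≈ -5.0759e-6
(384995 + Z)*(Y + 109207) = (384995 - 418891)*(-1/197009 + 109207) = -33896*21514761862/197009 = -729264368074352/197009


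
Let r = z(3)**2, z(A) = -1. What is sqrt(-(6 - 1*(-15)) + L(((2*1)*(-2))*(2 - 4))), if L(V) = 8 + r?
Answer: 2*I*sqrt(3) ≈ 3.4641*I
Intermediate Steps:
r = 1 (r = (-1)**2 = 1)
L(V) = 9 (L(V) = 8 + 1 = 9)
sqrt(-(6 - 1*(-15)) + L(((2*1)*(-2))*(2 - 4))) = sqrt(-(6 - 1*(-15)) + 9) = sqrt(-(6 + 15) + 9) = sqrt(-1*21 + 9) = sqrt(-21 + 9) = sqrt(-12) = 2*I*sqrt(3)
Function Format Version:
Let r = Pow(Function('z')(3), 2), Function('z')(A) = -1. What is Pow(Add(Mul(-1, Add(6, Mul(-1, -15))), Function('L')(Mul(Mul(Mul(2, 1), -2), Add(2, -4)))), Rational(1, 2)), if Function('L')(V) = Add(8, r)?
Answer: Mul(2, I, Pow(3, Rational(1, 2))) ≈ Mul(3.4641, I)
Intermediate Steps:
r = 1 (r = Pow(-1, 2) = 1)
Function('L')(V) = 9 (Function('L')(V) = Add(8, 1) = 9)
Pow(Add(Mul(-1, Add(6, Mul(-1, -15))), Function('L')(Mul(Mul(Mul(2, 1), -2), Add(2, -4)))), Rational(1, 2)) = Pow(Add(Mul(-1, Add(6, Mul(-1, -15))), 9), Rational(1, 2)) = Pow(Add(Mul(-1, Add(6, 15)), 9), Rational(1, 2)) = Pow(Add(Mul(-1, 21), 9), Rational(1, 2)) = Pow(Add(-21, 9), Rational(1, 2)) = Pow(-12, Rational(1, 2)) = Mul(2, I, Pow(3, Rational(1, 2)))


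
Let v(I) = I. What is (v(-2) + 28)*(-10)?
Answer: -260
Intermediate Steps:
(v(-2) + 28)*(-10) = (-2 + 28)*(-10) = 26*(-10) = -260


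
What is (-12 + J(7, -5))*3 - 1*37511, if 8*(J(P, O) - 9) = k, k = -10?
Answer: -150095/4 ≈ -37524.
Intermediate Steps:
J(P, O) = 31/4 (J(P, O) = 9 + (⅛)*(-10) = 9 - 5/4 = 31/4)
(-12 + J(7, -5))*3 - 1*37511 = (-12 + 31/4)*3 - 1*37511 = -17/4*3 - 37511 = -51/4 - 37511 = -150095/4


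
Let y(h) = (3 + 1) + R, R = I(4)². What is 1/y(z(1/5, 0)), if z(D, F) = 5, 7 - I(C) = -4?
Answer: 1/125 ≈ 0.0080000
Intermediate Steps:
I(C) = 11 (I(C) = 7 - 1*(-4) = 7 + 4 = 11)
R = 121 (R = 11² = 121)
y(h) = 125 (y(h) = (3 + 1) + 121 = 4 + 121 = 125)
1/y(z(1/5, 0)) = 1/125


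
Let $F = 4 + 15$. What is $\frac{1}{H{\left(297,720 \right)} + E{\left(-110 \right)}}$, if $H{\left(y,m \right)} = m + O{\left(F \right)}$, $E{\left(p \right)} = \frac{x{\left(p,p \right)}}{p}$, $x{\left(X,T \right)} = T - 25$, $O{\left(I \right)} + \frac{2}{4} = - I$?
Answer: $\frac{11}{7719} \approx 0.0014251$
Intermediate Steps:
$F = 19$
$O{\left(I \right)} = - \frac{1}{2} - I$
$x{\left(X,T \right)} = -25 + T$
$E{\left(p \right)} = \frac{-25 + p}{p}$
$H{\left(y,m \right)} = - \frac{39}{2} + m$ ($H{\left(y,m \right)} = m - \frac{39}{2} = - \frac{39}{2} + m$)
$\frac{1}{H{\left(297,720 \right)} + E{\left(-110 \right)}} = \frac{1}{\left(- \frac{39}{2} + 720\right) + \frac{-25 - 110}{-110}} = \frac{1}{\frac{1401}{2} - - \frac{27}{22}} = \frac{1}{\frac{1401}{2} + \frac{27}{22}} = \frac{1}{\frac{7719}{11}} = \frac{11}{7719}$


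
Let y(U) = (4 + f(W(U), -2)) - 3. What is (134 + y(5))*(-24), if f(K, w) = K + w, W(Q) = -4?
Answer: -3096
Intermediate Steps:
y(U) = -5 (y(U) = (4 + (-4 - 2)) - 3 = (4 - 6) - 3 = -2 - 3 = -5)
(134 + y(5))*(-24) = (134 - 5)*(-24) = 129*(-24) = -3096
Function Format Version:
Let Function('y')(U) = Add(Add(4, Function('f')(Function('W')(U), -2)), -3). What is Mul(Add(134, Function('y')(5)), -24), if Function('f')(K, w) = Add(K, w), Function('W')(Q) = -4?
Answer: -3096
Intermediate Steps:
Function('y')(U) = -5 (Function('y')(U) = Add(Add(4, Add(-4, -2)), -3) = Add(Add(4, -6), -3) = Add(-2, -3) = -5)
Mul(Add(134, Function('y')(5)), -24) = Mul(Add(134, -5), -24) = Mul(129, -24) = -3096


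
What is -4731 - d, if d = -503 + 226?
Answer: -4454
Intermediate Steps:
d = -277
-4731 - d = -4731 - 1*(-277) = -4731 + 277 = -4454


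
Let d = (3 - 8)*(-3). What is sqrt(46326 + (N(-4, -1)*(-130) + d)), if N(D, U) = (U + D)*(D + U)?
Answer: sqrt(43091) ≈ 207.58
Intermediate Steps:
d = 15 (d = -5*(-3) = 15)
N(D, U) = (D + U)**2 (N(D, U) = (D + U)*(D + U) = (D + U)**2)
sqrt(46326 + (N(-4, -1)*(-130) + d)) = sqrt(46326 + ((-4 - 1)**2*(-130) + 15)) = sqrt(46326 + ((-5)**2*(-130) + 15)) = sqrt(46326 + (25*(-130) + 15)) = sqrt(46326 + (-3250 + 15)) = sqrt(46326 - 3235) = sqrt(43091)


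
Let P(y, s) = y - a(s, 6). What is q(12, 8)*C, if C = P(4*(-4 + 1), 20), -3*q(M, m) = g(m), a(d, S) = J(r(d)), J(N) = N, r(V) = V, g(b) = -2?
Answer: -64/3 ≈ -21.333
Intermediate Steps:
a(d, S) = d
q(M, m) = ⅔ (q(M, m) = -⅓*(-2) = ⅔)
P(y, s) = y - s
C = -32 (C = 4*(-4 + 1) - 1*20 = 4*(-3) - 20 = -12 - 20 = -32)
q(12, 8)*C = (⅔)*(-32) = -64/3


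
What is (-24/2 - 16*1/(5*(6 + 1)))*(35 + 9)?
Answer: -19184/35 ≈ -548.11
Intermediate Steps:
(-24/2 - 16*1/(5*(6 + 1)))*(35 + 9) = (-24*½ - 16/(7*5))*44 = (-12 - 16/35)*44 = -436/35*44 = -19184/35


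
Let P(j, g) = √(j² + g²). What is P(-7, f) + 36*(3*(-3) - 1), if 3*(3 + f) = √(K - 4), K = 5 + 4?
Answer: -360 + √(527 - 18*√5)/3 ≈ -352.65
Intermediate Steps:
K = 9
f = -3 + √5/3 (f = -3 + √(9 - 4)/3 = -3 + √5/3 ≈ -2.2546)
P(j, g) = √(g² + j²)
P(-7, f) + 36*(3*(-3) - 1) = √((-3 + √5/3)² + (-7)²) + 36*(3*(-3) - 1) = √((-3 + √5/3)² + 49) + 36*(-9 - 1) = √(49 + (-3 + √5/3)²) + 36*(-10) = √(49 + (-3 + √5/3)²) - 360 = -360 + √(49 + (-3 + √5/3)²)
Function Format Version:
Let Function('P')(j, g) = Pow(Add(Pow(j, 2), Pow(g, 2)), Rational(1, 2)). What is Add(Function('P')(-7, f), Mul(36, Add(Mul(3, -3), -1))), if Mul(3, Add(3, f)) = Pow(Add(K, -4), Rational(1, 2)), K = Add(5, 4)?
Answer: Add(-360, Mul(Rational(1, 3), Pow(Add(527, Mul(-18, Pow(5, Rational(1, 2)))), Rational(1, 2)))) ≈ -352.65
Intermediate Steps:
K = 9
f = Add(-3, Mul(Rational(1, 3), Pow(5, Rational(1, 2)))) (f = Add(-3, Mul(Rational(1, 3), Pow(Add(9, -4), Rational(1, 2)))) = Add(-3, Mul(Rational(1, 3), Pow(5, Rational(1, 2)))) ≈ -2.2546)
Function('P')(j, g) = Pow(Add(Pow(g, 2), Pow(j, 2)), Rational(1, 2))
Add(Function('P')(-7, f), Mul(36, Add(Mul(3, -3), -1))) = Add(Pow(Add(Pow(Add(-3, Mul(Rational(1, 3), Pow(5, Rational(1, 2)))), 2), Pow(-7, 2)), Rational(1, 2)), Mul(36, Add(Mul(3, -3), -1))) = Add(Pow(Add(Pow(Add(-3, Mul(Rational(1, 3), Pow(5, Rational(1, 2)))), 2), 49), Rational(1, 2)), Mul(36, Add(-9, -1))) = Add(Pow(Add(49, Pow(Add(-3, Mul(Rational(1, 3), Pow(5, Rational(1, 2)))), 2)), Rational(1, 2)), Mul(36, -10)) = Add(Pow(Add(49, Pow(Add(-3, Mul(Rational(1, 3), Pow(5, Rational(1, 2)))), 2)), Rational(1, 2)), -360) = Add(-360, Pow(Add(49, Pow(Add(-3, Mul(Rational(1, 3), Pow(5, Rational(1, 2)))), 2)), Rational(1, 2)))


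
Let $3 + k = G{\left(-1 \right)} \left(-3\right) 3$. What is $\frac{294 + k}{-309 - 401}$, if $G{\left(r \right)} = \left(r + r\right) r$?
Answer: $- \frac{273}{710} \approx -0.38451$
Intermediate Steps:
$G{\left(r \right)} = 2 r^{2}$ ($G{\left(r \right)} = 2 r r = 2 r^{2}$)
$k = -21$ ($k = -3 + 2 \left(-1\right)^{2} \left(-3\right) 3 = -3 + 2 \cdot 1 \left(-3\right) 3 = -3 + 2 \left(-3\right) 3 = -3 - 18 = -21$)
$\frac{294 + k}{-309 - 401} = \frac{294 - 21}{-309 - 401} = \frac{273}{-710} = 273 \left(- \frac{1}{710}\right) = - \frac{273}{710}$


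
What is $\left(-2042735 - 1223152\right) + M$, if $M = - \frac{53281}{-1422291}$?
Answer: $- \frac{4645041633836}{1422291} \approx -3.2659 \cdot 10^{6}$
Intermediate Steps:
$M = \frac{53281}{1422291}$ ($M = \left(-53281\right) \left(- \frac{1}{1422291}\right) = \frac{53281}{1422291} \approx 0.037461$)
$\left(-2042735 - 1223152\right) + M = \left(-2042735 - 1223152\right) + \frac{53281}{1422291} = -3265887 + \frac{53281}{1422291} = - \frac{4645041633836}{1422291}$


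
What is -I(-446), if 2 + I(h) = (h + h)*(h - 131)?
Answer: -514682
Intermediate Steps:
I(h) = -2 + 2*h*(-131 + h) (I(h) = -2 + (h + h)*(h - 131) = -2 + (2*h)*(-131 + h) = -2 + 2*h*(-131 + h))
-I(-446) = -(-2 - 262*(-446) + 2*(-446)²) = -(-2 + 116852 + 2*198916) = -(-2 + 116852 + 397832) = -1*514682 = -514682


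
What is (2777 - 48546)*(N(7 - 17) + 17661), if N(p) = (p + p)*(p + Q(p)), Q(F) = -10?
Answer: -826633909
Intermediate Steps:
N(p) = 2*p*(-10 + p) (N(p) = (p + p)*(p - 10) = (2*p)*(-10 + p) = 2*p*(-10 + p))
(2777 - 48546)*(N(7 - 17) + 17661) = (2777 - 48546)*(2*(7 - 17)*(-10 + (7 - 17)) + 17661) = -45769*(2*(-10)*(-10 - 10) + 17661) = -45769*(2*(-10)*(-20) + 17661) = -45769*(400 + 17661) = -45769*18061 = -826633909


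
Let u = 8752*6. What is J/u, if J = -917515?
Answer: -917515/52512 ≈ -17.472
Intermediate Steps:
u = 52512
J/u = -917515/52512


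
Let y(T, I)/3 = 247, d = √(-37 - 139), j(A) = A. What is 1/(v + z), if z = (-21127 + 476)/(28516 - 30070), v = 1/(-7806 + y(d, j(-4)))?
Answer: 3659670/48632587 ≈ 0.075251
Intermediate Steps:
d = 4*I*√11 (d = √(-176) = 4*I*√11 ≈ 13.266*I)
y(T, I) = 741 (y(T, I) = 3*247 = 741)
v = -1/7065 (v = 1/(-7806 + 741) = 1/(-7065) = -1/7065 ≈ -0.00014154)
z = 20651/1554 (z = -20651/(-1554) = -20651*(-1/1554) = 20651/1554 ≈ 13.289)
1/(v + z) = 1/(-1/7065 + 20651/1554) = 1/(48632587/3659670) = 3659670/48632587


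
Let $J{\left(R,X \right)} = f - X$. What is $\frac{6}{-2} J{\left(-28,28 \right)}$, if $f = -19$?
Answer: $141$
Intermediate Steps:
$J{\left(R,X \right)} = -19 - X$
$\frac{6}{-2} J{\left(-28,28 \right)} = \frac{6}{-2} \left(-19 - 28\right) = 6 \left(- \frac{1}{2}\right) \left(-19 - 28\right) = \left(-3\right) \left(-47\right) = 141$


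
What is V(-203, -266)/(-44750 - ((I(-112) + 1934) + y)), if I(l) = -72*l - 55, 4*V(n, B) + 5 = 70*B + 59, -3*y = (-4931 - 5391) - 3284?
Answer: 27849/355370 ≈ 0.078366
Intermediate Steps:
y = 13606/3 (y = -((-4931 - 5391) - 3284)/3 = -(-10322 - 3284)/3 = -⅓*(-13606) = 13606/3 ≈ 4535.3)
V(n, B) = 27/2 + 35*B/2 (V(n, B) = -5/4 + (70*B + 59)/4 = -5/4 + (59 + 70*B)/4 = -5/4 + (59/4 + 35*B/2) = 27/2 + 35*B/2)
I(l) = -55 - 72*l
V(-203, -266)/(-44750 - ((I(-112) + 1934) + y)) = (27/2 + (35/2)*(-266))/(-44750 - (((-55 - 72*(-112)) + 1934) + 13606/3)) = (27/2 - 4655)/(-44750 - (((-55 + 8064) + 1934) + 13606/3)) = -9283/(2*(-44750 - ((8009 + 1934) + 13606/3))) = -9283/(2*(-44750 - (9943 + 13606/3))) = -9283/(2*(-44750 - 1*43435/3)) = -9283/(2*(-44750 - 43435/3)) = -9283/(2*(-177685/3)) = -9283/2*(-3/177685) = 27849/355370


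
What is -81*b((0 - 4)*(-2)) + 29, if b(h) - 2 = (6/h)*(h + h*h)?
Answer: -4507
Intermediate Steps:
b(h) = 2 + 6*(h + h²)/h (b(h) = 2 + (6/h)*(h + h*h) = 2 + (6/h)*(h + h²) = 2 + 6*(h + h²)/h)
-81*b((0 - 4)*(-2)) + 29 = -81*(8 + 6*((0 - 4)*(-2))) + 29 = -81*(8 + 6*(-4*(-2))) + 29 = -81*(8 + 6*8) + 29 = -81*(8 + 48) + 29 = -81*56 + 29 = -4536 + 29 = -4507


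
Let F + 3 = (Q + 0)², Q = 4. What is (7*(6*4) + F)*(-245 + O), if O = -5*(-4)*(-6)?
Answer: -66065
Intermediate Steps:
F = 13 (F = -3 + (4 + 0)² = -3 + 4² = -3 + 16 = 13)
O = -120 (O = 20*(-6) = -120)
(7*(6*4) + F)*(-245 + O) = (7*(6*4) + 13)*(-245 - 120) = (7*24 + 13)*(-365) = (168 + 13)*(-365) = 181*(-365) = -66065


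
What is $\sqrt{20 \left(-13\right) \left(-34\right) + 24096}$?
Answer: $2 \sqrt{8234} \approx 181.48$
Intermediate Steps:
$\sqrt{20 \left(-13\right) \left(-34\right) + 24096} = \sqrt{\left(-260\right) \left(-34\right) + 24096} = \sqrt{8840 + 24096} = \sqrt{32936} = 2 \sqrt{8234}$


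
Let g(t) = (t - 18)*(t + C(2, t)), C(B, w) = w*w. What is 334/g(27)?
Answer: 167/3402 ≈ 0.049089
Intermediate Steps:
C(B, w) = w**2
g(t) = (-18 + t)*(t + t**2) (g(t) = (t - 18)*(t + t**2) = (-18 + t)*(t + t**2))
334/g(27) = 334/((27*(-18 + 27**2 - 17*27))) = 334/((27*(-18 + 729 - 459))) = 334/((27*252)) = 334/6804 = 334*(1/6804) = 167/3402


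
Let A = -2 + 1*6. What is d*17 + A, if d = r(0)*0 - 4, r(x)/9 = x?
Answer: -64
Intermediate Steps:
r(x) = 9*x
A = 4 (A = -2 + 6 = 4)
d = -4 (d = (9*0)*0 - 4 = 0*0 - 4 = 0 - 4 = -4)
d*17 + A = -4*17 + 4 = -68 + 4 = -64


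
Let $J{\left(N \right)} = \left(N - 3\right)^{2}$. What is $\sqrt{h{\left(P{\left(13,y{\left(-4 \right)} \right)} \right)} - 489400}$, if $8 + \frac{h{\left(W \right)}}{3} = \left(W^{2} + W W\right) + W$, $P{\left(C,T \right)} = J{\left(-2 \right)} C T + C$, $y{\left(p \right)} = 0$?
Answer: $i \sqrt{488371} \approx 698.84 i$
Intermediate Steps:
$J{\left(N \right)} = \left(-3 + N\right)^{2}$
$P{\left(C,T \right)} = C + 25 C T$ ($P{\left(C,T \right)} = \left(-3 - 2\right)^{2} C T + C = \left(-5\right)^{2} C T + C = 25 C T + C = C + 25 C T$)
$h{\left(W \right)} = -24 + 3 W + 6 W^{2}$ ($h{\left(W \right)} = -24 + 3 \left(\left(W^{2} + W W\right) + W\right) = -24 + 3 \left(\left(W^{2} + W^{2}\right) + W\right) = -24 + 3 \left(2 W^{2} + W\right) = -24 + 3 \left(W + 2 W^{2}\right) = -24 + \left(3 W + 6 W^{2}\right) = -24 + 3 W + 6 W^{2}$)
$\sqrt{h{\left(P{\left(13,y{\left(-4 \right)} \right)} \right)} - 489400} = \sqrt{\left(-24 + 3 \cdot 13 \left(1 + 25 \cdot 0\right) + 6 \left(13 \left(1 + 25 \cdot 0\right)\right)^{2}\right) - 489400} = \sqrt{\left(-24 + 3 \cdot 13 \left(1 + 0\right) + 6 \left(13 \left(1 + 0\right)\right)^{2}\right) - 489400} = \sqrt{\left(-24 + 3 \cdot 13 \cdot 1 + 6 \left(13 \cdot 1\right)^{2}\right) - 489400} = \sqrt{\left(-24 + 3 \cdot 13 + 6 \cdot 13^{2}\right) - 489400} = \sqrt{\left(-24 + 39 + 6 \cdot 169\right) - 489400} = \sqrt{\left(-24 + 39 + 1014\right) - 489400} = \sqrt{1029 - 489400} = \sqrt{-488371} = i \sqrt{488371}$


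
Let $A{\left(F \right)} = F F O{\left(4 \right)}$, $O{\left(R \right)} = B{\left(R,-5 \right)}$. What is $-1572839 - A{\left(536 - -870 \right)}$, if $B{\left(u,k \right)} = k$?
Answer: $8311341$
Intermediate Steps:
$O{\left(R \right)} = -5$
$A{\left(F \right)} = - 5 F^{2}$ ($A{\left(F \right)} = F F \left(-5\right) = F^{2} \left(-5\right) = - 5 F^{2}$)
$-1572839 - A{\left(536 - -870 \right)} = -1572839 - - 5 \left(536 - -870\right)^{2} = -1572839 - - 5 \left(536 + 870\right)^{2} = -1572839 - - 5 \cdot 1406^{2} = -1572839 - \left(-5\right) 1976836 = -1572839 - -9884180 = -1572839 + 9884180 = 8311341$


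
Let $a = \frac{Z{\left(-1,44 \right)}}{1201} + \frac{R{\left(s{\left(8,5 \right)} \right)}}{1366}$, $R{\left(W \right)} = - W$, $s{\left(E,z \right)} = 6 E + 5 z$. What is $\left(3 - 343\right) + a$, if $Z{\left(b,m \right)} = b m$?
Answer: $- \frac{557940217}{1640566} \approx -340.09$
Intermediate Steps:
$s{\left(E,z \right)} = 5 z + 6 E$
$a = - \frac{147777}{1640566}$ ($a = \frac{\left(-1\right) 44}{1201} + \frac{\left(-1\right) \left(5 \cdot 5 + 6 \cdot 8\right)}{1366} = \left(-44\right) \frac{1}{1201} + - (25 + 48) \frac{1}{1366} = - \frac{44}{1201} + \left(-1\right) 73 \cdot \frac{1}{1366} = - \frac{44}{1201} - \frac{73}{1366} = - \frac{147777}{1640566} \approx -0.090077$)
$\left(3 - 343\right) + a = \left(3 - 343\right) - \frac{147777}{1640566} = -340 - \frac{147777}{1640566} = - \frac{557940217}{1640566}$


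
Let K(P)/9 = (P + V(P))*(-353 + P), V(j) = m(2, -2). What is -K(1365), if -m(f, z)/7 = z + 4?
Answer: -12304908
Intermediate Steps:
m(f, z) = -28 - 7*z (m(f, z) = -7*(z + 4) = -7*(4 + z) = -28 - 7*z)
V(j) = -14 (V(j) = -28 - 7*(-2) = -28 + 14 = -14)
K(P) = 9*(-353 + P)*(-14 + P) (K(P) = 9*((P - 14)*(-353 + P)) = 9*((-14 + P)*(-353 + P)) = 9*((-353 + P)*(-14 + P)) = 9*(-353 + P)*(-14 + P))
-K(1365) = -(44478 - 3303*1365 + 9*1365**2) = -(44478 - 4508595 + 9*1863225) = -(44478 - 4508595 + 16769025) = -1*12304908 = -12304908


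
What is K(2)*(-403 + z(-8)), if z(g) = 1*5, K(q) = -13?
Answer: 5174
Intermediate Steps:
z(g) = 5
K(2)*(-403 + z(-8)) = -13*(-403 + 5) = -13*(-398) = 5174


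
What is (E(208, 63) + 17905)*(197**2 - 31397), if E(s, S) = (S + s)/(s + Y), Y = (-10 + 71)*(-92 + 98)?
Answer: 38089308146/287 ≈ 1.3272e+8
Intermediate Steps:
Y = 366 (Y = 61*6 = 366)
E(s, S) = (S + s)/(366 + s) (E(s, S) = (S + s)/(s + 366) = (S + s)/(366 + s))
(E(208, 63) + 17905)*(197**2 - 31397) = ((63 + 208)/(366 + 208) + 17905)*(197**2 - 31397) = (271/574 + 17905)*(38809 - 31397) = ((1/574)*271 + 17905)*7412 = (271/574 + 17905)*7412 = (10277741/574)*7412 = 38089308146/287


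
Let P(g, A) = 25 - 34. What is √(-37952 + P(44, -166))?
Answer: I*√37961 ≈ 194.84*I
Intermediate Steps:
P(g, A) = -9
√(-37952 + P(44, -166)) = √(-37952 - 9) = √(-37961) = I*√37961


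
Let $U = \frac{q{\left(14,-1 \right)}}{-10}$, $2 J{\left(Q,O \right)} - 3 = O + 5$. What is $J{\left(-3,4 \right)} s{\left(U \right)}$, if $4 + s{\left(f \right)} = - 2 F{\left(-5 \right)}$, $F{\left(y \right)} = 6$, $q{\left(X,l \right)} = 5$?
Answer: $-96$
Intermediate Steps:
$J{\left(Q,O \right)} = 4 + \frac{O}{2}$ ($J{\left(Q,O \right)} = \frac{3}{2} + \frac{O + 5}{2} = \frac{3}{2} + \frac{5 + O}{2} = \frac{3}{2} + \left(\frac{5}{2} + \frac{O}{2}\right) = 4 + \frac{O}{2}$)
$U = - \frac{1}{2}$ ($U = \frac{5}{-10} = 5 \left(- \frac{1}{10}\right) = - \frac{1}{2} \approx -0.5$)
$s{\left(f \right)} = -16$ ($s{\left(f \right)} = -4 - 12 = -16$)
$J{\left(-3,4 \right)} s{\left(U \right)} = \left(4 + \frac{1}{2} \cdot 4\right) \left(-16\right) = \left(4 + 2\right) \left(-16\right) = 6 \left(-16\right) = -96$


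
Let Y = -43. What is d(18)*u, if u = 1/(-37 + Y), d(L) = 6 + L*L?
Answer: -33/8 ≈ -4.1250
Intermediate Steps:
d(L) = 6 + L²
u = -1/80 (u = 1/(-37 - 43) = 1/(-80) = -1/80 ≈ -0.012500)
d(18)*u = (6 + 18²)*(-1/80) = (6 + 324)*(-1/80) = 330*(-1/80) = -33/8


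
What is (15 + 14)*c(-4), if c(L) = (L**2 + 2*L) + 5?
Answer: 377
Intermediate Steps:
c(L) = 5 + L**2 + 2*L
(15 + 14)*c(-4) = (15 + 14)*(5 + (-4)**2 + 2*(-4)) = 29*(5 + 16 - 8) = 29*13 = 377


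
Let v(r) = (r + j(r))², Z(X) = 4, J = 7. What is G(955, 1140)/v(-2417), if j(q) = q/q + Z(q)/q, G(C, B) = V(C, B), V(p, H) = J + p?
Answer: 2809948609/17049739977288 ≈ 0.00016481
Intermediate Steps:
V(p, H) = 7 + p
G(C, B) = 7 + C
j(q) = 1 + 4/q (j(q) = q/q + 4/q = 1 + 4/q)
v(r) = (r + (4 + r)/r)²
G(955, 1140)/v(-2417) = (7 + 955)/(((4 - 2417 + (-2417)²)²/(-2417)²)) = 962/(((4 - 2417 + 5841889)²/5841889)) = 962/(((1/5841889)*5839476²)) = 962/(((1/5841889)*34099479954576)) = 962/(34099479954576/5841889) = 962*(5841889/34099479954576) = 2809948609/17049739977288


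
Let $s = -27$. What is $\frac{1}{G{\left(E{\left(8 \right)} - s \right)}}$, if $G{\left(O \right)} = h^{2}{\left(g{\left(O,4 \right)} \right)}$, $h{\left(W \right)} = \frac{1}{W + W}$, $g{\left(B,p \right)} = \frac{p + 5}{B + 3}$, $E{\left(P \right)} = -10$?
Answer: $\frac{81}{100} \approx 0.81$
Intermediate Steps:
$g{\left(B,p \right)} = \frac{5 + p}{3 + B}$
$h{\left(W \right)} = \frac{1}{2 W}$
$G{\left(O \right)} = \left(\frac{1}{6} + \frac{O}{18}\right)^{2}$ ($G{\left(O \right)} = \left(\frac{1}{2 \frac{5 + 4}{3 + O}}\right)^{2} = \left(\frac{1}{2 \frac{1}{3 + O} 9}\right)^{2} = \left(\frac{1}{2 \frac{9}{3 + O}}\right)^{2} = \left(\frac{\frac{1}{3} + \frac{O}{9}}{2}\right)^{2} = \left(\frac{1}{6} + \frac{O}{18}\right)^{2}$)
$\frac{1}{G{\left(E{\left(8 \right)} - s \right)}} = \frac{1}{\frac{1}{324} \left(3 - -17\right)^{2}} = \frac{1}{\frac{1}{324} \left(3 + \left(-10 + 27\right)\right)^{2}} = \frac{1}{\frac{1}{324} \left(3 + 17\right)^{2}} = \frac{1}{\frac{1}{324} \cdot 20^{2}} = \frac{1}{\frac{1}{324} \cdot 400} = \frac{1}{\frac{100}{81}} = \frac{81}{100}$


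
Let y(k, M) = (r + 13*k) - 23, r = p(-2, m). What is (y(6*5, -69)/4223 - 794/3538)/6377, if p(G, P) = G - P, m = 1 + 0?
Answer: -1032615/47639295599 ≈ -2.1676e-5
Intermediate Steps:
m = 1
r = -3 (r = -2 - 1*1 = -2 - 1 = -3)
y(k, M) = -26 + 13*k (y(k, M) = (-3 + 13*k) - 23 = -26 + 13*k)
(y(6*5, -69)/4223 - 794/3538)/6377 = ((-26 + 13*(6*5))/4223 - 794/3538)/6377 = ((-26 + 13*30)*(1/4223) - 794*1/3538)*(1/6377) = ((-26 + 390)*(1/4223) - 397/1769)*(1/6377) = (364*(1/4223) - 397/1769)*(1/6377) = (364/4223 - 397/1769)*(1/6377) = -1032615/7470487*1/6377 = -1032615/47639295599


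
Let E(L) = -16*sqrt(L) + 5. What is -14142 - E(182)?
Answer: -14147 + 16*sqrt(182) ≈ -13931.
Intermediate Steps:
E(L) = 5 - 16*sqrt(L) (E(L) = -16*sqrt(L) + 5 = 5 - 16*sqrt(L))
-14142 - E(182) = -14142 - (5 - 16*sqrt(182)) = -14142 + (-5 + 16*sqrt(182)) = -14147 + 16*sqrt(182)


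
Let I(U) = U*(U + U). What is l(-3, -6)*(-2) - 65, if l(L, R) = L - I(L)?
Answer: -23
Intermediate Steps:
I(U) = 2*U² (I(U) = U*(2*U) = 2*U²)
l(L, R) = L - 2*L²
l(-3, -6)*(-2) - 65 = -3*(1 - 2*(-3))*(-2) - 65 = -3*(1 + 6)*(-2) - 65 = -3*7*(-2) - 65 = -21*(-2) - 65 = 42 - 65 = -23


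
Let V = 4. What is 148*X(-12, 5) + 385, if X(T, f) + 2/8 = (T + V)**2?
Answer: 9820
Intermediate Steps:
X(T, f) = -1/4 + (4 + T)**2 (X(T, f) = -1/4 + (T + 4)**2 = -1/4 + (4 + T)**2)
148*X(-12, 5) + 385 = 148*(-1/4 + (4 - 12)**2) + 385 = 148*(-1/4 + (-8)**2) + 385 = 148*(-1/4 + 64) + 385 = 148*(255/4) + 385 = 9435 + 385 = 9820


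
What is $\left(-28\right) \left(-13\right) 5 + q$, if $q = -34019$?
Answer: $-32199$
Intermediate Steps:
$\left(-28\right) \left(-13\right) 5 + q = \left(-28\right) \left(-13\right) 5 - 34019 = 364 \cdot 5 - 34019 = 1820 - 34019 = -32199$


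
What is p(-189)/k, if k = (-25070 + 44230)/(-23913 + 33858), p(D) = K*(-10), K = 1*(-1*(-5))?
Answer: -49725/1916 ≈ -25.953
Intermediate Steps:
K = 5 (K = 1*5 = 5)
p(D) = -50 (p(D) = 5*(-10) = -50)
k = 3832/1989 (k = 19160/9945 = 19160*(1/9945) = 3832/1989 ≈ 1.9266)
p(-189)/k = -50/3832/1989 = -50*1989/3832 = -49725/1916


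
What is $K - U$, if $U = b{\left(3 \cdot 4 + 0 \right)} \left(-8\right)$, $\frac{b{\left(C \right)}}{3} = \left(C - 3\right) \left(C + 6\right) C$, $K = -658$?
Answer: $45998$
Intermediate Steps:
$b{\left(C \right)} = 3 C \left(-3 + C\right) \left(6 + C\right)$ ($b{\left(C \right)} = 3 \left(C - 3\right) \left(C + 6\right) C = 3 \left(-3 + C\right) \left(6 + C\right) C = 3 C \left(-3 + C\right) \left(6 + C\right)$)
$U = -46656$ ($U = 3 \left(3 \cdot 4 + 0\right) \left(-18 + \left(3 \cdot 4 + 0\right)^{2} + 3 \left(3 \cdot 4 + 0\right)\right) \left(-8\right) = 3 \left(12 + 0\right) \left(-18 + \left(12 + 0\right)^{2} + 3 \left(12 + 0\right)\right) \left(-8\right) = 3 \cdot 12 \left(-18 + 12^{2} + 3 \cdot 12\right) \left(-8\right) = 3 \cdot 12 \left(-18 + 144 + 36\right) \left(-8\right) = 3 \cdot 12 \cdot 162 \left(-8\right) = 5832 \left(-8\right) = -46656$)
$K - U = -658 - -46656 = -658 + 46656 = 45998$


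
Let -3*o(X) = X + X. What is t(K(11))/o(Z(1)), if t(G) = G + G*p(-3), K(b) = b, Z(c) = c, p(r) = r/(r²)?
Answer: -11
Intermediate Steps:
p(r) = 1/r (p(r) = r/r² = 1/r)
t(G) = 2*G/3 (t(G) = G + G/(-3) = G + G*(-⅓) = G - G/3 = 2*G/3)
o(X) = -2*X/3 (o(X) = -(X + X)/3 = -2*X/3)
t(K(11))/o(Z(1)) = ((⅔)*11)/((-⅔*1)) = 22/(3*(-⅔)) = (22/3)*(-3/2) = -11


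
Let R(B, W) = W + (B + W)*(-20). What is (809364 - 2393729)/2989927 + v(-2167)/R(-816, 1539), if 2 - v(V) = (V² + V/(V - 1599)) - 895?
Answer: 52788825987739763/145491300924522 ≈ 362.83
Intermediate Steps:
R(B, W) = -20*B - 19*W (R(B, W) = W + (-20*B - 20*W) = -20*B - 19*W)
v(V) = 897 - V² - V/(-1599 + V) (v(V) = 2 - ((V² + V/(V - 1599)) - 895) = 2 - ((V² + V/(-1599 + V)) - 895) = 2 - (-895 + V² + V/(-1599 + V)) = 2 + (895 - V² - V/(-1599 + V)) = 897 - V² - V/(-1599 + V))
(809364 - 2393729)/2989927 + v(-2167)/R(-816, 1539) = (809364 - 2393729)/2989927 + ((-1434303 - 1*(-2167)³ + 896*(-2167) + 1599*(-2167)²)/(-1599 - 2167))/(-20*(-816) - 19*1539) = -1584365*1/2989927 + ((-1434303 - 1*(-10175991463) - 1941632 + 1599*4695889)/(-3766))/(16320 - 29241) = -1584365/2989927 - (-1434303 + 10175991463 - 1941632 + 7508726511)/3766/(-12921) = -1584365/2989927 - 1/3766*17681342039*(-1/12921) = -1584365/2989927 - 17681342039/3766*(-1/12921) = -1584365/2989927 + 17681342039/48660486 = 52788825987739763/145491300924522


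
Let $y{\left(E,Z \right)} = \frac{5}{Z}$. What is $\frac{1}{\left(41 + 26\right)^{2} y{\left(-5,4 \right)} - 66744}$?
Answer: $- \frac{4}{244531} \approx -1.6358 \cdot 10^{-5}$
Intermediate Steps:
$\frac{1}{\left(41 + 26\right)^{2} y{\left(-5,4 \right)} - 66744} = \frac{1}{\left(41 + 26\right)^{2} \cdot \frac{5}{4} - 66744} = \frac{1}{67^{2} \cdot 5 \cdot \frac{1}{4} - 66744} = \frac{1}{4489 \cdot \frac{5}{4} - 66744} = \frac{1}{\frac{22445}{4} - 66744} = \frac{1}{- \frac{244531}{4}} = - \frac{4}{244531}$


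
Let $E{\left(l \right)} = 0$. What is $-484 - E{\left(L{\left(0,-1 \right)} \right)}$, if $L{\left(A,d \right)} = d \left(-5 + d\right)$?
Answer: $-484$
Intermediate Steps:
$-484 - E{\left(L{\left(0,-1 \right)} \right)} = -484 - 0 = -484 + 0 = -484$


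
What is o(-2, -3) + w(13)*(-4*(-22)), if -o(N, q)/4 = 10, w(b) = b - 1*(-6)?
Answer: 1632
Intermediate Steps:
w(b) = 6 + b (w(b) = b + 6 = 6 + b)
o(N, q) = -40 (o(N, q) = -4*10 = -40)
o(-2, -3) + w(13)*(-4*(-22)) = -40 + (6 + 13)*(-4*(-22)) = -40 + 19*88 = -40 + 1672 = 1632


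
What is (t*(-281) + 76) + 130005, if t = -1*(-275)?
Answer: 52806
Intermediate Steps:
t = 275
(t*(-281) + 76) + 130005 = (275*(-281) + 76) + 130005 = (-77275 + 76) + 130005 = -77199 + 130005 = 52806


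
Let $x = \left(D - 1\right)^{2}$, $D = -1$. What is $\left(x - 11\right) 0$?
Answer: $0$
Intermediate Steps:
$x = 4$ ($x = \left(-1 - 1\right)^{2} = \left(-2\right)^{2} = 4$)
$\left(x - 11\right) 0 = \left(4 - 11\right) 0 = \left(-7\right) 0 = 0$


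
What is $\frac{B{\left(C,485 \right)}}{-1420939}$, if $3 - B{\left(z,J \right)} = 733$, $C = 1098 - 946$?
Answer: $\frac{730}{1420939} \approx 0.00051374$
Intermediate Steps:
$C = 152$
$B{\left(z,J \right)} = -730$ ($B{\left(z,J \right)} = 3 - 733 = -730$)
$\frac{B{\left(C,485 \right)}}{-1420939} = - \frac{730}{-1420939} = \left(-730\right) \left(- \frac{1}{1420939}\right) = \frac{730}{1420939}$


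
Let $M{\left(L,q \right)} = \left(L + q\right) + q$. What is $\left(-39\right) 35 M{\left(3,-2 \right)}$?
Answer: $1365$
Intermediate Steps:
$M{\left(L,q \right)} = L + 2 q$
$\left(-39\right) 35 M{\left(3,-2 \right)} = \left(-39\right) 35 \left(3 + 2 \left(-2\right)\right) = - 1365 \left(3 - 4\right) = \left(-1365\right) \left(-1\right) = 1365$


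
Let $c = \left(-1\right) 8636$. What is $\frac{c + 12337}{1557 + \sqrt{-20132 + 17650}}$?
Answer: $\frac{5762457}{2426731} - \frac{3701 i \sqrt{2482}}{2426731} \approx 2.3746 - 0.07598 i$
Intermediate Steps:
$c = -8636$
$\frac{c + 12337}{1557 + \sqrt{-20132 + 17650}} = \frac{-8636 + 12337}{1557 + \sqrt{-20132 + 17650}} = \frac{3701}{1557 + \sqrt{-2482}} = \frac{3701}{1557 + i \sqrt{2482}}$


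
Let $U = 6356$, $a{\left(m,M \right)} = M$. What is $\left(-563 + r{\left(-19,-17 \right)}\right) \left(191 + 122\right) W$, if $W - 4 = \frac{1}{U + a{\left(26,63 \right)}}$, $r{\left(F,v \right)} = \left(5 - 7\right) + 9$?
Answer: $- \frac{4468516956}{6419} \approx -6.9614 \cdot 10^{5}$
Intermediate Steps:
$r{\left(F,v \right)} = 7$ ($r{\left(F,v \right)} = -2 + 9 = 7$)
$W = \frac{25677}{6419}$ ($W = 4 + \frac{1}{6356 + 63} = 4 + \frac{1}{6419} = \frac{25677}{6419} \approx 4.0002$)
$\left(-563 + r{\left(-19,-17 \right)}\right) \left(191 + 122\right) W = \left(-563 + 7\right) \left(191 + 122\right) \frac{25677}{6419} = \left(-556\right) 313 \cdot \frac{25677}{6419} = \left(-174028\right) \frac{25677}{6419} = - \frac{4468516956}{6419}$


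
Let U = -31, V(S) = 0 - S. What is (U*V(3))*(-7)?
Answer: -651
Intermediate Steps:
V(S) = -S
(U*V(3))*(-7) = -(-31)*3*(-7) = -31*(-3)*(-7) = 93*(-7) = -651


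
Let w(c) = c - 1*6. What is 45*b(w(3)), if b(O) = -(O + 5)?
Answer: -90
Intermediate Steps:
w(c) = -6 + c (w(c) = c - 6 = -6 + c)
b(O) = -5 - O (b(O) = -(5 + O) = -5 - O)
45*b(w(3)) = 45*(-5 - (-6 + 3)) = 45*(-5 - 1*(-3)) = 45*(-5 + 3) = 45*(-2) = -90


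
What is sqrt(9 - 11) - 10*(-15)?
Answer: 150 + I*sqrt(2) ≈ 150.0 + 1.4142*I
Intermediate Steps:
sqrt(9 - 11) - 10*(-15) = sqrt(-2) + 150 = I*sqrt(2) + 150 = 150 + I*sqrt(2)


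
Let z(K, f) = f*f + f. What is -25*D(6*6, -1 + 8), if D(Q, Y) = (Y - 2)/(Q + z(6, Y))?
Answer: -125/92 ≈ -1.3587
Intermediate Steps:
z(K, f) = f + f² (z(K, f) = f² + f = f + f²)
D(Q, Y) = (-2 + Y)/(Q + Y*(1 + Y)) (D(Q, Y) = (Y - 2)/(Q + Y*(1 + Y)) = (-2 + Y)/(Q + Y*(1 + Y)))
-25*D(6*6, -1 + 8) = -25*(-2 + (-1 + 8))/(6*6 + (-1 + 8)*(1 + (-1 + 8))) = -25*(-2 + 7)/(36 + 7*(1 + 7)) = -25*5/(36 + 7*8) = -25*5/(36 + 56) = -25*5/92 = -125/92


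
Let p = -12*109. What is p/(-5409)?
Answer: 436/1803 ≈ 0.24182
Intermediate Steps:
p = -1308
p/(-5409) = -1308/(-5409) = -1308*(-1/5409) = 436/1803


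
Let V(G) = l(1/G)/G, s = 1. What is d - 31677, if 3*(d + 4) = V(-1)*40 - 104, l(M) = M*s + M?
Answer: -31689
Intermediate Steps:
l(M) = 2*M (l(M) = M*1 + M = M + M = 2*M)
V(G) = 2/G² (V(G) = (2/G)/G = 2/G²)
d = -12 (d = -4 + ((2/(-1)²)*40 - 104)/3 = -4 + ((2*1)*40 - 104)/3 = -4 + (2*40 - 104)/3 = -4 + (80 - 104)/3 = -4 + (⅓)*(-24) = -4 - 8 = -12)
d - 31677 = -12 - 31677 = -31689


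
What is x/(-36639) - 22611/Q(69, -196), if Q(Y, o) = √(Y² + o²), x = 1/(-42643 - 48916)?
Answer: 1/3354630201 - 22611*√43177/43177 ≈ -108.82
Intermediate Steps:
x = -1/91559 (x = 1/(-91559) = -1/91559 ≈ -1.0922e-5)
x/(-36639) - 22611/Q(69, -196) = -1/91559/(-36639) - 22611/√(69² + (-196)²) = -1/91559*(-1/36639) - 22611/√(4761 + 38416) = 1/3354630201 - 22611*√43177/43177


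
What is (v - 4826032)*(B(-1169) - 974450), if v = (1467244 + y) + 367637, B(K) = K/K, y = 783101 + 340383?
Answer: 1819946240483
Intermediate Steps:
y = 1123484
B(K) = 1
v = 2958365 (v = (1467244 + 1123484) + 367637 = 2590728 + 367637 = 2958365)
(v - 4826032)*(B(-1169) - 974450) = (2958365 - 4826032)*(1 - 974450) = -1867667*(-974449) = 1819946240483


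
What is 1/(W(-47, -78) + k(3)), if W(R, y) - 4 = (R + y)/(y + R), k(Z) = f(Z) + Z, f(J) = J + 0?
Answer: 1/11 ≈ 0.090909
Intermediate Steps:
f(J) = J
k(Z) = 2*Z (k(Z) = Z + Z = 2*Z)
W(R, y) = 5 (W(R, y) = 4 + (R + y)/(y + R) = 4 + (R + y)/(R + y) = 4 + 1 = 5)
1/(W(-47, -78) + k(3)) = 1/(5 + 2*3) = 1/(5 + 6) = 1/11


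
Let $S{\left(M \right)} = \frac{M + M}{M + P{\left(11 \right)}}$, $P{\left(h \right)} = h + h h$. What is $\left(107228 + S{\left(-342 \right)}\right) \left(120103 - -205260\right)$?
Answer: $\frac{1221117923122}{35} \approx 3.4889 \cdot 10^{10}$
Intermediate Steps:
$P{\left(h \right)} = h + h^{2}$
$S{\left(M \right)} = \frac{2 M}{132 + M}$ ($S{\left(M \right)} = \frac{M + M}{M + 11 \left(1 + 11\right)} = \frac{2 M}{M + 11 \cdot 12} = \frac{2 M}{M + 132} = \frac{2 M}{132 + M}$)
$\left(107228 + S{\left(-342 \right)}\right) \left(120103 - -205260\right) = \left(107228 + 2 \left(-342\right) \frac{1}{132 - 342}\right) \left(120103 - -205260\right) = \left(107228 + 2 \left(-342\right) \frac{1}{-210}\right) \left(120103 + 205260\right) = \left(107228 + 2 \left(-342\right) \left(- \frac{1}{210}\right)\right) 325363 = \left(107228 + \frac{114}{35}\right) 325363 = \frac{3753094}{35} \cdot 325363 = \frac{1221117923122}{35}$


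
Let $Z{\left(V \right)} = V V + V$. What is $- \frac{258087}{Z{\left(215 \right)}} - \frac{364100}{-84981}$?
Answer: $- \frac{558187483}{438501960} \approx -1.2729$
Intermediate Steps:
$Z{\left(V \right)} = V + V^{2}$ ($Z{\left(V \right)} = V^{2} + V = V + V^{2}$)
$- \frac{258087}{Z{\left(215 \right)}} - \frac{364100}{-84981} = - \frac{258087}{215 \left(1 + 215\right)} - \frac{364100}{-84981} = - \frac{258087}{215 \cdot 216} - - \frac{364100}{84981} = - \frac{258087}{46440} + \frac{364100}{84981} = \left(-258087\right) \frac{1}{46440} + \frac{364100}{84981} = - \frac{86029}{15480} + \frac{364100}{84981} = - \frac{558187483}{438501960}$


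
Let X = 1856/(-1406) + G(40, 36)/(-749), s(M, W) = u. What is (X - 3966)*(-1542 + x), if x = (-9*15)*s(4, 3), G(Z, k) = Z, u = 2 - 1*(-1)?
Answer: 4067299732518/526547 ≈ 7.7245e+6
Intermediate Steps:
u = 3 (u = 2 + 1 = 3)
s(M, W) = 3
X = -723192/526547 (X = 1856/(-1406) + 40/(-749) = 1856*(-1/1406) + 40*(-1/749) = -928/703 - 40/749 = -723192/526547 ≈ -1.3735)
x = -405 (x = -9*15*3 = -135*3 = -405)
(X - 3966)*(-1542 + x) = (-723192/526547 - 3966)*(-1542 - 405) = -2089008594/526547*(-1947) = 4067299732518/526547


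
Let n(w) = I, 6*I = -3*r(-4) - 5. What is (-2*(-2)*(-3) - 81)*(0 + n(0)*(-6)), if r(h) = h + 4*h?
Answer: 5115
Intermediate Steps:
r(h) = 5*h
I = 55/6 (I = (-15*(-4) - 5)/6 = (-3*(-20) - 5)/6 = (60 - 5)/6 = (1/6)*55 = 55/6 ≈ 9.1667)
n(w) = 55/6
(-2*(-2)*(-3) - 81)*(0 + n(0)*(-6)) = (-2*(-2)*(-3) - 81)*(0 + (55/6)*(-6)) = (4*(-3) - 81)*(0 - 55) = (-12 - 81)*(-55) = -93*(-55) = 5115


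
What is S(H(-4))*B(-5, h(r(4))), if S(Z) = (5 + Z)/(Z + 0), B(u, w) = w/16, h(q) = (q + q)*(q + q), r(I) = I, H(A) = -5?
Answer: 0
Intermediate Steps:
h(q) = 4*q² (h(q) = (2*q)*(2*q) = 4*q²)
B(u, w) = w/16 (B(u, w) = w*(1/16) = w/16)
S(Z) = (5 + Z)/Z
S(H(-4))*B(-5, h(r(4))) = ((5 - 5)/(-5))*((4*4²)/16) = (-⅕*0)*((4*16)/16) = 0*((1/16)*64) = 0*4 = 0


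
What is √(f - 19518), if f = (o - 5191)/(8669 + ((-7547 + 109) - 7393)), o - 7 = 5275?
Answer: 11*I*√36241566/474 ≈ 139.71*I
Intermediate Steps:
o = 5282 (o = 7 + 5275 = 5282)
f = -7/474 (f = (5282 - 5191)/(8669 + ((-7547 + 109) - 7393)) = 91/(8669 + (-7438 - 7393)) = 91/(8669 - 14831) = 91/(-6162) = 91*(-1/6162) = -7/474 ≈ -0.014768)
√(f - 19518) = √(-7/474 - 19518) = √(-9251539/474) = 11*I*√36241566/474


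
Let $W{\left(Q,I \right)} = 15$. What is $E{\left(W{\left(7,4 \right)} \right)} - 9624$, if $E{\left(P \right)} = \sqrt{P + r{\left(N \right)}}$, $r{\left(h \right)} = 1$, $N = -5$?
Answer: $-9620$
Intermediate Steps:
$E{\left(P \right)} = \sqrt{1 + P}$ ($E{\left(P \right)} = \sqrt{P + 1} = \sqrt{1 + P}$)
$E{\left(W{\left(7,4 \right)} \right)} - 9624 = \sqrt{1 + 15} - 9624 = \sqrt{16} - 9624 = 4 - 9624 = -9620$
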